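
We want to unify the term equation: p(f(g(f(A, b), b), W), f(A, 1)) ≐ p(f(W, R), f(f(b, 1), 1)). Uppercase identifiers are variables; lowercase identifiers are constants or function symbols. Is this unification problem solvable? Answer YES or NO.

Decompose p/2: f(g(f(A, b), b), W) ≐ f(W, R),  f(A, 1) ≐ f(f(b, 1), 1).
Decompose f/2: g(f(A, b), b) ≐ W,  W ≐ R.
Bind W := g(f(A, b), b); substituting into the one remaining equation that mentions W gives: g(f(A, b), b) ≐ R.
Bind R := g(f(A, b), b); no other remaining equation mentions R.
Decompose f/2: A ≐ f(b, 1),  1 ≐ 1.
Bind A := f(b, 1); no other remaining equation mentions A. Substituting into the earlier bindings gives W := g(f(f(b, 1), b), b), R := g(f(f(b, 1), b), b).
Delete trivial equation 1 ≐ 1.
No equations remain and no clash or occurs-check failure arose, so a unifier exists.

YES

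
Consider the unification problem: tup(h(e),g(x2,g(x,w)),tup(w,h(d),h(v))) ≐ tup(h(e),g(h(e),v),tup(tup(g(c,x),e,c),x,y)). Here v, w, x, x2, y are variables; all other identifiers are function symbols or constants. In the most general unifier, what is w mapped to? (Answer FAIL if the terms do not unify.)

tup(g(c,h(d)),e,c)

Decompose tup/3: h(e) ≐ h(e),  g(x2,g(x,w)) ≐ g(h(e),v),  tup(w,h(d),h(v)) ≐ tup(tup(g(c,x),e,c),x,y).
Delete trivial equation h(e) ≐ h(e).
Decompose g/2: x2 ≐ h(e),  g(x,w) ≐ v.
Bind x2 := h(e); no other remaining equation mentions x2.
Bind v := g(x,w); substituting into the remaining equation gives: tup(w,h(d),h(g(x,w))) ≐ tup(tup(g(c,x),e,c),x,y).
Decompose tup/3: w ≐ tup(g(c,x),e,c),  h(d) ≐ x,  h(g(x,w)) ≐ y.
Bind w := tup(g(c,x),e,c); substituting into the one remaining equation that mentions w gives: h(g(x,tup(g(c,x),e,c))) ≐ y. Substituting into the earlier binding gives v := g(x,tup(g(c,x),e,c)).
Bind x := h(d); substituting into the remaining equation gives: h(g(h(d),tup(g(c,h(d)),e,c))) ≐ y. Substituting into the earlier bindings gives v := g(h(d),tup(g(c,h(d)),e,c)), w := tup(g(c,h(d)),e,c).
Bind y := h(g(h(d),tup(g(c,h(d)),e,c))).
MGU = { x2 -> h(e), v -> g(h(d),tup(g(c,h(d)),e,c)), w -> tup(g(c,h(d)),e,c), x -> h(d), y -> h(g(h(d),tup(g(c,h(d)),e,c))) }, so w -> tup(g(c,h(d)),e,c).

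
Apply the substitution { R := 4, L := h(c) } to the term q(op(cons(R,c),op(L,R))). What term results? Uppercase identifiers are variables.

Replace each occurrence of R with 4.
Replace each occurrence of L with h(c).
Result: q(op(cons(4,c),op(h(c),4))).

q(op(cons(4,c),op(h(c),4)))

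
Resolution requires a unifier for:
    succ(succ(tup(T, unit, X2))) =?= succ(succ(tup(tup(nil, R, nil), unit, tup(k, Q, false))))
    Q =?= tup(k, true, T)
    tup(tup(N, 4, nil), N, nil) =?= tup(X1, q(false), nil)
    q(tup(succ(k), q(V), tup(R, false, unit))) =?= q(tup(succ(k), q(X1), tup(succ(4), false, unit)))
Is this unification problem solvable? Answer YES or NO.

Decompose succ/1: succ(tup(T, unit, X2)) =?= succ(tup(tup(nil, R, nil), unit, tup(k, Q, false))).
Decompose succ/1: tup(T, unit, X2) =?= tup(tup(nil, R, nil), unit, tup(k, Q, false)).
Decompose tup/3: T =?= tup(nil, R, nil),  unit =?= unit,  X2 =?= tup(k, Q, false).
Bind T := tup(nil, R, nil); substituting into the one remaining equation that mentions T gives: Q =?= tup(k, true, tup(nil, R, nil)).
Delete trivial equation unit =?= unit.
Bind X2 := tup(k, Q, false); no other remaining equation mentions X2.
Bind Q := tup(k, true, tup(nil, R, nil)); no other remaining equation mentions Q. Substituting into the earlier binding gives X2 := tup(k, tup(k, true, tup(nil, R, nil)), false).
Decompose tup/3: tup(N, 4, nil) =?= X1,  N =?= q(false),  nil =?= nil.
Bind X1 := tup(N, 4, nil); substituting into the one remaining equation that mentions X1 gives: q(tup(succ(k), q(V), tup(R, false, unit))) =?= q(tup(succ(k), q(tup(N, 4, nil)), tup(succ(4), false, unit))).
Bind N := q(false); substituting into the one remaining equation that mentions N gives: q(tup(succ(k), q(V), tup(R, false, unit))) =?= q(tup(succ(k), q(tup(q(false), 4, nil)), tup(succ(4), false, unit))). Substituting into the earlier binding gives X1 := tup(q(false), 4, nil).
Delete trivial equation nil =?= nil.
Decompose q/1: tup(succ(k), q(V), tup(R, false, unit)) =?= tup(succ(k), q(tup(q(false), 4, nil)), tup(succ(4), false, unit)).
Decompose tup/3: succ(k) =?= succ(k),  q(V) =?= q(tup(q(false), 4, nil)),  tup(R, false, unit) =?= tup(succ(4), false, unit).
Delete trivial equation succ(k) =?= succ(k).
Decompose q/1: V =?= tup(q(false), 4, nil).
Bind V := tup(q(false), 4, nil); no other remaining equation mentions V.
Decompose tup/3: R =?= succ(4),  false =?= false,  unit =?= unit.
Bind R := succ(4); no other remaining equation mentions R. Substituting into the earlier bindings gives T := tup(nil, succ(4), nil), X2 := tup(k, tup(k, true, tup(nil, succ(4), nil)), false), Q := tup(k, true, tup(nil, succ(4), nil)).
Delete trivial equation false =?= false.
Delete trivial equation unit =?= unit.
No equations remain and no clash or occurs-check failure arose, so a unifier exists.

YES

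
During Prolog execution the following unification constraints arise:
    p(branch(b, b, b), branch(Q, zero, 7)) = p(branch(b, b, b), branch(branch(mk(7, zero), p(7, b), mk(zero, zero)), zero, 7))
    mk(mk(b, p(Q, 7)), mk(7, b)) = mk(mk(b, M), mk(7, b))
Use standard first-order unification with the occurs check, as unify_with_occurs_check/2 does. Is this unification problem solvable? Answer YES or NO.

YES

Decompose p/2: branch(b, b, b) = branch(b, b, b),  branch(Q, zero, 7) = branch(branch(mk(7, zero), p(7, b), mk(zero, zero)), zero, 7).
Delete trivial equation branch(b, b, b) = branch(b, b, b).
Decompose branch/3: Q = branch(mk(7, zero), p(7, b), mk(zero, zero)),  zero = zero,  7 = 7.
Bind Q := branch(mk(7, zero), p(7, b), mk(zero, zero)); substituting into the one remaining equation that mentions Q gives: mk(mk(b, p(branch(mk(7, zero), p(7, b), mk(zero, zero)), 7)), mk(7, b)) = mk(mk(b, M), mk(7, b)).
Delete trivial equation zero = zero.
Delete trivial equation 7 = 7.
Decompose mk/2: mk(b, p(branch(mk(7, zero), p(7, b), mk(zero, zero)), 7)) = mk(b, M),  mk(7, b) = mk(7, b).
Decompose mk/2: b = b,  p(branch(mk(7, zero), p(7, b), mk(zero, zero)), 7) = M.
Delete trivial equation b = b.
Bind M := p(branch(mk(7, zero), p(7, b), mk(zero, zero)), 7); no other remaining equation mentions M.
Delete trivial equation mk(7, b) = mk(7, b).
No equations remain and no clash or occurs-check failure arose, so a unifier exists.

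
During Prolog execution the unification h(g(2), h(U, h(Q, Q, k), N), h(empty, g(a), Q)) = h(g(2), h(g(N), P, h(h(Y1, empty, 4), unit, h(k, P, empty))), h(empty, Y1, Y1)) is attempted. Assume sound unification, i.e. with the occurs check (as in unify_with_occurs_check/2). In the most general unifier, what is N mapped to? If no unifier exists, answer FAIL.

h(h(g(a), empty, 4), unit, h(k, h(g(a), g(a), k), empty))

Decompose h/3: g(2) = g(2),  h(U, h(Q, Q, k), N) = h(g(N), P, h(h(Y1, empty, 4), unit, h(k, P, empty))),  h(empty, g(a), Q) = h(empty, Y1, Y1).
Delete trivial equation g(2) = g(2).
Decompose h/3: U = g(N),  h(Q, Q, k) = P,  N = h(h(Y1, empty, 4), unit, h(k, P, empty)).
Bind U := g(N); no other remaining equation mentions U.
Bind P := h(Q, Q, k); substituting into the one remaining equation that mentions P gives: N = h(h(Y1, empty, 4), unit, h(k, h(Q, Q, k), empty)).
Bind N := h(h(Y1, empty, 4), unit, h(k, h(Q, Q, k), empty)); no other remaining equation mentions N. Substituting into the earlier binding gives U := g(h(h(Y1, empty, 4), unit, h(k, h(Q, Q, k), empty))).
Decompose h/3: empty = empty,  g(a) = Y1,  Q = Y1.
Delete trivial equation empty = empty.
Bind Y1 := g(a); substituting into the remaining equation gives: Q = g(a). Substituting into the earlier bindings gives U := g(h(h(g(a), empty, 4), unit, h(k, h(Q, Q, k), empty))), N := h(h(g(a), empty, 4), unit, h(k, h(Q, Q, k), empty)).
Bind Q := g(a). Substituting into the earlier bindings gives U := g(h(h(g(a), empty, 4), unit, h(k, h(g(a), g(a), k), empty))), P := h(g(a), g(a), k), N := h(h(g(a), empty, 4), unit, h(k, h(g(a), g(a), k), empty)).
MGU = { U ↦ g(h(h(g(a), empty, 4), unit, h(k, h(g(a), g(a), k), empty))), P ↦ h(g(a), g(a), k), N ↦ h(h(g(a), empty, 4), unit, h(k, h(g(a), g(a), k), empty)), Y1 ↦ g(a), Q ↦ g(a) }, so N ↦ h(h(g(a), empty, 4), unit, h(k, h(g(a), g(a), k), empty)).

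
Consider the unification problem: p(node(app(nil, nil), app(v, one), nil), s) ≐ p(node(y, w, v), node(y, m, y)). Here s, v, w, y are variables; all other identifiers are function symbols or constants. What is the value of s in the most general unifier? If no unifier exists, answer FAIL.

Decompose p/2: node(app(nil, nil), app(v, one), nil) ≐ node(y, w, v),  s ≐ node(y, m, y).
Decompose node/3: app(nil, nil) ≐ y,  app(v, one) ≐ w,  nil ≐ v.
Bind y := app(nil, nil); substituting into the one remaining equation that mentions y gives: s ≐ node(app(nil, nil), m, app(nil, nil)).
Bind w := app(v, one); no other remaining equation mentions w.
Bind v := nil; no other remaining equation mentions v. Substituting into the earlier binding gives w := app(nil, one).
Bind s := node(app(nil, nil), m, app(nil, nil)).
MGU = { y ↦ app(nil, nil), w ↦ app(nil, one), v ↦ nil, s ↦ node(app(nil, nil), m, app(nil, nil)) }, so s ↦ node(app(nil, nil), m, app(nil, nil)).

node(app(nil, nil), m, app(nil, nil))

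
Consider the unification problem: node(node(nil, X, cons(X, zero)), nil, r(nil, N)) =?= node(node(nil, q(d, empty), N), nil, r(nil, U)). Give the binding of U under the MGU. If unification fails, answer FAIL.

Decompose node/3: node(nil, X, cons(X, zero)) =?= node(nil, q(d, empty), N),  nil =?= nil,  r(nil, N) =?= r(nil, U).
Decompose node/3: nil =?= nil,  X =?= q(d, empty),  cons(X, zero) =?= N.
Delete trivial equation nil =?= nil.
Bind X := q(d, empty); substituting into the one remaining equation that mentions X gives: cons(q(d, empty), zero) =?= N.
Bind N := cons(q(d, empty), zero); substituting into the one remaining equation that mentions N gives: r(nil, cons(q(d, empty), zero)) =?= r(nil, U).
Delete trivial equation nil =?= nil.
Decompose r/2: nil =?= nil,  cons(q(d, empty), zero) =?= U.
Delete trivial equation nil =?= nil.
Bind U := cons(q(d, empty), zero).
MGU = { X := q(d, empty), N := cons(q(d, empty), zero), U := cons(q(d, empty), zero) }, so U := cons(q(d, empty), zero).

cons(q(d, empty), zero)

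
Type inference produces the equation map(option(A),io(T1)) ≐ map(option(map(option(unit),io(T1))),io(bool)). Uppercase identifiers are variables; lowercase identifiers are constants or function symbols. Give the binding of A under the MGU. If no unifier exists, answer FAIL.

Decompose map/2: option(A) ≐ option(map(option(unit),io(T1))),  io(T1) ≐ io(bool).
Decompose option/1: A ≐ map(option(unit),io(T1)).
Bind A := map(option(unit),io(T1)); no other remaining equation mentions A.
Decompose io/1: T1 ≐ bool.
Bind T1 := bool. Substituting into the earlier binding gives A := map(option(unit),io(bool)).
MGU = { A ↦ map(option(unit),io(bool)), T1 ↦ bool }, so A ↦ map(option(unit),io(bool)).

map(option(unit),io(bool))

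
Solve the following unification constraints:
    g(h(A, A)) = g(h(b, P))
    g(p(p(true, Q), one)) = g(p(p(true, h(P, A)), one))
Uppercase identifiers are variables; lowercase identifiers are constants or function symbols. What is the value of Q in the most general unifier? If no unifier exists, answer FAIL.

h(b, b)

Decompose g/1: h(A, A) = h(b, P).
Decompose h/2: A = b,  A = P.
Bind A := b; substituting into the remaining equations gives: b = P,  g(p(p(true, Q), one)) = g(p(p(true, h(P, b)), one)).
Bind P := b; substituting into the remaining equation gives: g(p(p(true, Q), one)) = g(p(p(true, h(b, b)), one)).
Decompose g/1: p(p(true, Q), one) = p(p(true, h(b, b)), one).
Decompose p/2: p(true, Q) = p(true, h(b, b)),  one = one.
Decompose p/2: true = true,  Q = h(b, b).
Delete trivial equation true = true.
Bind Q := h(b, b); no other remaining equation mentions Q.
Delete trivial equation one = one.
MGU = { A ↦ b, P ↦ b, Q ↦ h(b, b) }, so Q ↦ h(b, b).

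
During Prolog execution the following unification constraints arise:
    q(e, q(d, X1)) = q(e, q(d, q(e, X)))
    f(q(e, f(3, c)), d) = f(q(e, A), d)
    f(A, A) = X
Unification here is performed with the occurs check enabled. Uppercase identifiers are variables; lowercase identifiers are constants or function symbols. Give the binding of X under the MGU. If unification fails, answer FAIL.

f(f(3, c), f(3, c))

Decompose q/2: e = e,  q(d, X1) = q(d, q(e, X)).
Delete trivial equation e = e.
Decompose q/2: d = d,  X1 = q(e, X).
Delete trivial equation d = d.
Bind X1 := q(e, X); no other remaining equation mentions X1.
Decompose f/2: q(e, f(3, c)) = q(e, A),  d = d.
Decompose q/2: e = e,  f(3, c) = A.
Delete trivial equation e = e.
Bind A := f(3, c); substituting into the one remaining equation that mentions A gives: f(f(3, c), f(3, c)) = X.
Delete trivial equation d = d.
Bind X := f(f(3, c), f(3, c)). Substituting into the earlier binding gives X1 := q(e, f(f(3, c), f(3, c))).
MGU = { X1 = q(e, f(f(3, c), f(3, c))), A = f(3, c), X = f(f(3, c), f(3, c)) }, so X = f(f(3, c), f(3, c)).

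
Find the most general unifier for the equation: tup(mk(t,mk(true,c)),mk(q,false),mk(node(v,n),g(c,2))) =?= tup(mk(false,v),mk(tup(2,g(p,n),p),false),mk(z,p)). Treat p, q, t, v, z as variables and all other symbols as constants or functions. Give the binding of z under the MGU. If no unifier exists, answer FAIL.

node(mk(true,c),n)

Decompose tup/3: mk(t,mk(true,c)) =?= mk(false,v),  mk(q,false) =?= mk(tup(2,g(p,n),p),false),  mk(node(v,n),g(c,2)) =?= mk(z,p).
Decompose mk/2: t =?= false,  mk(true,c) =?= v.
Bind t := false; no other remaining equation mentions t.
Bind v := mk(true,c); substituting into the one remaining equation that mentions v gives: mk(node(mk(true,c),n),g(c,2)) =?= mk(z,p).
Decompose mk/2: q =?= tup(2,g(p,n),p),  false =?= false.
Bind q := tup(2,g(p,n),p); no other remaining equation mentions q.
Delete trivial equation false =?= false.
Decompose mk/2: node(mk(true,c),n) =?= z,  g(c,2) =?= p.
Bind z := node(mk(true,c),n); no other remaining equation mentions z.
Bind p := g(c,2). Substituting into the earlier binding gives q := tup(2,g(g(c,2),n),g(c,2)).
MGU = { t -> false, v -> mk(true,c), q -> tup(2,g(g(c,2),n),g(c,2)), z -> node(mk(true,c),n), p -> g(c,2) }, so z -> node(mk(true,c),n).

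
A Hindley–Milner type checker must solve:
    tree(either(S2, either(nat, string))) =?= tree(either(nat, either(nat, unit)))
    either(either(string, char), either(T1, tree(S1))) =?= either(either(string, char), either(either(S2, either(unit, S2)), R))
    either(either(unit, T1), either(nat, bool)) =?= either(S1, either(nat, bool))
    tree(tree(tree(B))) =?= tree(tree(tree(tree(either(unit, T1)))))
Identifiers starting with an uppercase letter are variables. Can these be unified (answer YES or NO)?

Decompose tree/1: either(S2, either(nat, string)) =?= either(nat, either(nat, unit)).
Decompose either/2: S2 =?= nat,  either(nat, string) =?= either(nat, unit).
Bind S2 := nat; substituting into the one remaining equation that mentions S2 gives: either(either(string, char), either(T1, tree(S1))) =?= either(either(string, char), either(either(nat, either(unit, nat)), R)).
Decompose either/2: nat =?= nat,  string =?= unit.
Delete trivial equation nat =?= nat.
Clash: constants string and unit differ; no unifier exists.

NO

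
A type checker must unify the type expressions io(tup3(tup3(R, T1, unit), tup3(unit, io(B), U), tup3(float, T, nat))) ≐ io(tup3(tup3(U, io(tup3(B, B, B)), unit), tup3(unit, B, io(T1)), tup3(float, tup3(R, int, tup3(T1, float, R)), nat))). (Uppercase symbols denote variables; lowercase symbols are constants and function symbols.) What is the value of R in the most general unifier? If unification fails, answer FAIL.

Decompose io/1: tup3(tup3(R, T1, unit), tup3(unit, io(B), U), tup3(float, T, nat)) ≐ tup3(tup3(U, io(tup3(B, B, B)), unit), tup3(unit, B, io(T1)), tup3(float, tup3(R, int, tup3(T1, float, R)), nat)).
Decompose tup3/3: tup3(R, T1, unit) ≐ tup3(U, io(tup3(B, B, B)), unit),  tup3(unit, io(B), U) ≐ tup3(unit, B, io(T1)),  tup3(float, T, nat) ≐ tup3(float, tup3(R, int, tup3(T1, float, R)), nat).
Decompose tup3/3: R ≐ U,  T1 ≐ io(tup3(B, B, B)),  unit ≐ unit.
Bind R := U; substituting into the one remaining equation that mentions R gives: tup3(float, T, nat) ≐ tup3(float, tup3(U, int, tup3(T1, float, U)), nat).
Bind T1 := io(tup3(B, B, B)); substituting into the 2 remaining equations that mention T1 gives: tup3(unit, io(B), U) ≐ tup3(unit, B, io(io(tup3(B, B, B)))),  tup3(float, T, nat) ≐ tup3(float, tup3(U, int, tup3(io(tup3(B, B, B)), float, U)), nat).
Delete trivial equation unit ≐ unit.
Decompose tup3/3: unit ≐ unit,  io(B) ≐ B,  U ≐ io(io(tup3(B, B, B))).
Delete trivial equation unit ≐ unit.
Occurs check fails: B occurs in io(B); the equation B ≐ io(B) has no finite solution.

FAIL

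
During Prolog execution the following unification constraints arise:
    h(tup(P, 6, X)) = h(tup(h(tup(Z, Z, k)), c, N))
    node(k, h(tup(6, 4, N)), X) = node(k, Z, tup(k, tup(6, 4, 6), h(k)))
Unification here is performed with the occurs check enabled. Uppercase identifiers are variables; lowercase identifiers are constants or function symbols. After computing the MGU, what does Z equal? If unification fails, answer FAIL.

Decompose h/1: tup(P, 6, X) = tup(h(tup(Z, Z, k)), c, N).
Decompose tup/3: P = h(tup(Z, Z, k)),  6 = c,  X = N.
Bind P := h(tup(Z, Z, k)); no other remaining equation mentions P.
Clash: constants 6 and c differ; no unifier exists.

FAIL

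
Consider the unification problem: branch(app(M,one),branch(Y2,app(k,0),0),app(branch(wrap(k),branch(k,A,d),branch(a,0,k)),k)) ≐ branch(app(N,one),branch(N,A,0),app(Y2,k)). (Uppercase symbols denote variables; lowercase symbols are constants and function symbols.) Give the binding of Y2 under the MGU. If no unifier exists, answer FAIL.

branch(wrap(k),branch(k,app(k,0),d),branch(a,0,k))

Decompose branch/3: app(M,one) ≐ app(N,one),  branch(Y2,app(k,0),0) ≐ branch(N,A,0),  app(branch(wrap(k),branch(k,A,d),branch(a,0,k)),k) ≐ app(Y2,k).
Decompose app/2: M ≐ N,  one ≐ one.
Bind M := N; no other remaining equation mentions M.
Delete trivial equation one ≐ one.
Decompose branch/3: Y2 ≐ N,  app(k,0) ≐ A,  0 ≐ 0.
Bind Y2 := N; substituting into the one remaining equation that mentions Y2 gives: app(branch(wrap(k),branch(k,A,d),branch(a,0,k)),k) ≐ app(N,k).
Bind A := app(k,0); substituting into the one remaining equation that mentions A gives: app(branch(wrap(k),branch(k,app(k,0),d),branch(a,0,k)),k) ≐ app(N,k).
Delete trivial equation 0 ≐ 0.
Decompose app/2: branch(wrap(k),branch(k,app(k,0),d),branch(a,0,k)) ≐ N,  k ≐ k.
Bind N := branch(wrap(k),branch(k,app(k,0),d),branch(a,0,k)); no other remaining equation mentions N. Substituting into the earlier bindings gives M := branch(wrap(k),branch(k,app(k,0),d),branch(a,0,k)), Y2 := branch(wrap(k),branch(k,app(k,0),d),branch(a,0,k)).
Delete trivial equation k ≐ k.
MGU = { M ↦ branch(wrap(k),branch(k,app(k,0),d),branch(a,0,k)), Y2 ↦ branch(wrap(k),branch(k,app(k,0),d),branch(a,0,k)), A ↦ app(k,0), N ↦ branch(wrap(k),branch(k,app(k,0),d),branch(a,0,k)) }, so Y2 ↦ branch(wrap(k),branch(k,app(k,0),d),branch(a,0,k)).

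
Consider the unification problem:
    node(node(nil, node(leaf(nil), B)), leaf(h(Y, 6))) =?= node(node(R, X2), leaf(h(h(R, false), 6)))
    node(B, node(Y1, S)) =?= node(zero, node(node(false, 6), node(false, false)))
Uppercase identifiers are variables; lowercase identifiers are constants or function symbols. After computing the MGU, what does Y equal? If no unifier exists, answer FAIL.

h(nil, false)

Decompose node/2: node(nil, node(leaf(nil), B)) =?= node(R, X2),  leaf(h(Y, 6)) =?= leaf(h(h(R, false), 6)).
Decompose node/2: nil =?= R,  node(leaf(nil), B) =?= X2.
Bind R := nil; substituting into the one remaining equation that mentions R gives: leaf(h(Y, 6)) =?= leaf(h(h(nil, false), 6)).
Bind X2 := node(leaf(nil), B); no other remaining equation mentions X2.
Decompose leaf/1: h(Y, 6) =?= h(h(nil, false), 6).
Decompose h/2: Y =?= h(nil, false),  6 =?= 6.
Bind Y := h(nil, false); no other remaining equation mentions Y.
Delete trivial equation 6 =?= 6.
Decompose node/2: B =?= zero,  node(Y1, S) =?= node(node(false, 6), node(false, false)).
Bind B := zero; no other remaining equation mentions B. Substituting into the earlier binding gives X2 := node(leaf(nil), zero).
Decompose node/2: Y1 =?= node(false, 6),  S =?= node(false, false).
Bind Y1 := node(false, 6); no other remaining equation mentions Y1.
Bind S := node(false, false).
MGU = { R ↦ nil, X2 ↦ node(leaf(nil), zero), Y ↦ h(nil, false), B ↦ zero, Y1 ↦ node(false, 6), S ↦ node(false, false) }, so Y ↦ h(nil, false).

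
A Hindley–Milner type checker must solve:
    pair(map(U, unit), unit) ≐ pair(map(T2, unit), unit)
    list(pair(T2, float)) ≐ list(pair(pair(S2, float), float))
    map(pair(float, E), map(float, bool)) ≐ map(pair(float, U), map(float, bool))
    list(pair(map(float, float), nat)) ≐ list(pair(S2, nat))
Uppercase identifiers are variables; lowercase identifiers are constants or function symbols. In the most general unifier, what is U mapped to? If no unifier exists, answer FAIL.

Decompose pair/2: map(U, unit) ≐ map(T2, unit),  unit ≐ unit.
Decompose map/2: U ≐ T2,  unit ≐ unit.
Bind U := T2; substituting into the one remaining equation that mentions U gives: map(pair(float, E), map(float, bool)) ≐ map(pair(float, T2), map(float, bool)).
Delete trivial equation unit ≐ unit.
Delete trivial equation unit ≐ unit.
Decompose list/1: pair(T2, float) ≐ pair(pair(S2, float), float).
Decompose pair/2: T2 ≐ pair(S2, float),  float ≐ float.
Bind T2 := pair(S2, float); substituting into the one remaining equation that mentions T2 gives: map(pair(float, E), map(float, bool)) ≐ map(pair(float, pair(S2, float)), map(float, bool)). Substituting into the earlier binding gives U := pair(S2, float).
Delete trivial equation float ≐ float.
Decompose map/2: pair(float, E) ≐ pair(float, pair(S2, float)),  map(float, bool) ≐ map(float, bool).
Decompose pair/2: float ≐ float,  E ≐ pair(S2, float).
Delete trivial equation float ≐ float.
Bind E := pair(S2, float); no other remaining equation mentions E.
Delete trivial equation map(float, bool) ≐ map(float, bool).
Decompose list/1: pair(map(float, float), nat) ≐ pair(S2, nat).
Decompose pair/2: map(float, float) ≐ S2,  nat ≐ nat.
Bind S2 := map(float, float); no other remaining equation mentions S2. Substituting into the earlier bindings gives U := pair(map(float, float), float), T2 := pair(map(float, float), float), E := pair(map(float, float), float).
Delete trivial equation nat ≐ nat.
MGU = { U ↦ pair(map(float, float), float), T2 ↦ pair(map(float, float), float), E ↦ pair(map(float, float), float), S2 ↦ map(float, float) }, so U ↦ pair(map(float, float), float).

pair(map(float, float), float)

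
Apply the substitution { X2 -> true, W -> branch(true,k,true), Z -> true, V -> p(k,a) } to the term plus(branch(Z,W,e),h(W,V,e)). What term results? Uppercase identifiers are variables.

Replace each occurrence of W with branch(true,k,true).
Replace each occurrence of Z with true.
Replace each occurrence of V with p(k,a).
Result: plus(branch(true,branch(true,k,true),e),h(branch(true,k,true),p(k,a),e)).

plus(branch(true,branch(true,k,true),e),h(branch(true,k,true),p(k,a),e))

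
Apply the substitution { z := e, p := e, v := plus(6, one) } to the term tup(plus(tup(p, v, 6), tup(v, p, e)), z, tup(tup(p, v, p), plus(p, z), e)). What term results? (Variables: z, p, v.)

tup(plus(tup(e, plus(6, one), 6), tup(plus(6, one), e, e)), e, tup(tup(e, plus(6, one), e), plus(e, e), e))

Replace each occurrence of z with e.
Replace each occurrence of p with e.
Replace each occurrence of v with plus(6, one).
Result: tup(plus(tup(e, plus(6, one), 6), tup(plus(6, one), e, e)), e, tup(tup(e, plus(6, one), e), plus(e, e), e)).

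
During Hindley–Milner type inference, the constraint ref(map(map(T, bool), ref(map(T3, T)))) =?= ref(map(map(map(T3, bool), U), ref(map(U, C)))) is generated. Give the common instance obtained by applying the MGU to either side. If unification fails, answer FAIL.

ref(map(map(map(bool, bool), bool), ref(map(bool, map(bool, bool)))))

Decompose ref/1: map(map(T, bool), ref(map(T3, T))) =?= map(map(map(T3, bool), U), ref(map(U, C))).
Decompose map/2: map(T, bool) =?= map(map(T3, bool), U),  ref(map(T3, T)) =?= ref(map(U, C)).
Decompose map/2: T =?= map(T3, bool),  bool =?= U.
Bind T := map(T3, bool); substituting into the one remaining equation that mentions T gives: ref(map(T3, map(T3, bool))) =?= ref(map(U, C)).
Bind U := bool; substituting into the remaining equation gives: ref(map(T3, map(T3, bool))) =?= ref(map(bool, C)).
Decompose ref/1: map(T3, map(T3, bool)) =?= map(bool, C).
Decompose map/2: T3 =?= bool,  map(T3, bool) =?= C.
Bind T3 := bool; substituting into the remaining equation gives: map(bool, bool) =?= C. Substituting into the earlier binding gives T := map(bool, bool).
Bind C := map(bool, bool).
Applying the MGU to either side gives ref(map(map(map(bool, bool), bool), ref(map(bool, map(bool, bool))))).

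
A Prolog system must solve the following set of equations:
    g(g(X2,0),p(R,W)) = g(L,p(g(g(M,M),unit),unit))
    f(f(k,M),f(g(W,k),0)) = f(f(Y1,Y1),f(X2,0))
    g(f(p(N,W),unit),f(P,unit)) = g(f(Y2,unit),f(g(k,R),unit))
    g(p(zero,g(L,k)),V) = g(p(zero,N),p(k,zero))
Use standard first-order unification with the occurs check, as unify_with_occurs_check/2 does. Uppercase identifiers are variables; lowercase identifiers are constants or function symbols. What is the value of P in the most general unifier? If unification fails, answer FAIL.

g(k,g(g(k,k),unit))

Decompose g/2: g(X2,0) = L,  p(R,W) = p(g(g(M,M),unit),unit).
Bind L := g(X2,0); substituting into the one remaining equation that mentions L gives: g(p(zero,g(g(X2,0),k)),V) = g(p(zero,N),p(k,zero)).
Decompose p/2: R = g(g(M,M),unit),  W = unit.
Bind R := g(g(M,M),unit); substituting into the one remaining equation that mentions R gives: g(f(p(N,W),unit),f(P,unit)) = g(f(Y2,unit),f(g(k,g(g(M,M),unit)),unit)).
Bind W := unit; substituting into the 2 remaining equations that mention W gives: f(f(k,M),f(g(unit,k),0)) = f(f(Y1,Y1),f(X2,0)),  g(f(p(N,unit),unit),f(P,unit)) = g(f(Y2,unit),f(g(k,g(g(M,M),unit)),unit)).
Decompose f/2: f(k,M) = f(Y1,Y1),  f(g(unit,k),0) = f(X2,0).
Decompose f/2: k = Y1,  M = Y1.
Bind Y1 := k; substituting into the one remaining equation that mentions Y1 gives: M = k.
Bind M := k; substituting into the one remaining equation that mentions M gives: g(f(p(N,unit),unit),f(P,unit)) = g(f(Y2,unit),f(g(k,g(g(k,k),unit)),unit)). Substituting into the earlier binding gives R := g(g(k,k),unit).
Decompose f/2: g(unit,k) = X2,  0 = 0.
Bind X2 := g(unit,k); substituting into the one remaining equation that mentions X2 gives: g(p(zero,g(g(g(unit,k),0),k)),V) = g(p(zero,N),p(k,zero)). Substituting into the earlier binding gives L := g(g(unit,k),0).
Delete trivial equation 0 = 0.
Decompose g/2: f(p(N,unit),unit) = f(Y2,unit),  f(P,unit) = f(g(k,g(g(k,k),unit)),unit).
Decompose f/2: p(N,unit) = Y2,  unit = unit.
Bind Y2 := p(N,unit); no other remaining equation mentions Y2.
Delete trivial equation unit = unit.
Decompose f/2: P = g(k,g(g(k,k),unit)),  unit = unit.
Bind P := g(k,g(g(k,k),unit)); no other remaining equation mentions P.
Delete trivial equation unit = unit.
Decompose g/2: p(zero,g(g(g(unit,k),0),k)) = p(zero,N),  V = p(k,zero).
Decompose p/2: zero = zero,  g(g(g(unit,k),0),k) = N.
Delete trivial equation zero = zero.
Bind N := g(g(g(unit,k),0),k); no other remaining equation mentions N. Substituting into the earlier binding gives Y2 := p(g(g(g(unit,k),0),k),unit).
Bind V := p(k,zero).
MGU = { L = g(g(unit,k),0), R = g(g(k,k),unit), W = unit, Y1 = k, M = k, X2 = g(unit,k), Y2 = p(g(g(g(unit,k),0),k),unit), P = g(k,g(g(k,k),unit)), N = g(g(g(unit,k),0),k), V = p(k,zero) }, so P = g(k,g(g(k,k),unit)).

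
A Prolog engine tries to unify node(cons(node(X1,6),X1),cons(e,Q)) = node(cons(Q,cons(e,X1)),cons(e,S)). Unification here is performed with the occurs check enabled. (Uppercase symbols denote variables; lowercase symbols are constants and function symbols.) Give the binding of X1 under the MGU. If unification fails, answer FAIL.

Decompose node/2: cons(node(X1,6),X1) = cons(Q,cons(e,X1)),  cons(e,Q) = cons(e,S).
Decompose cons/2: node(X1,6) = Q,  X1 = cons(e,X1).
Bind Q := node(X1,6); substituting into the one remaining equation that mentions Q gives: cons(e,node(X1,6)) = cons(e,S).
Occurs check fails: X1 occurs in cons(e,X1); the equation X1 = cons(e,X1) has no finite solution.

FAIL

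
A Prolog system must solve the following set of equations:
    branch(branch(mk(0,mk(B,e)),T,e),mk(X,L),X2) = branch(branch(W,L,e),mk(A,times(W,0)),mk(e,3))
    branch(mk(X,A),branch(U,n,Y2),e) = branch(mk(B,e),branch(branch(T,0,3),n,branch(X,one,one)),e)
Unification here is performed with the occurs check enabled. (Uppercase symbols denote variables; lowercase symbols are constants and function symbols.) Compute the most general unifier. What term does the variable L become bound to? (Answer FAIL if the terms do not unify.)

times(mk(0,mk(e,e)),0)

Decompose branch/3: branch(mk(0,mk(B,e)),T,e) = branch(W,L,e),  mk(X,L) = mk(A,times(W,0)),  X2 = mk(e,3).
Decompose branch/3: mk(0,mk(B,e)) = W,  T = L,  e = e.
Bind W := mk(0,mk(B,e)); substituting into the one remaining equation that mentions W gives: mk(X,L) = mk(A,times(mk(0,mk(B,e)),0)).
Bind T := L; substituting into the one remaining equation that mentions T gives: branch(mk(X,A),branch(U,n,Y2),e) = branch(mk(B,e),branch(branch(L,0,3),n,branch(X,one,one)),e).
Delete trivial equation e = e.
Decompose mk/2: X = A,  L = times(mk(0,mk(B,e)),0).
Bind X := A; substituting into the one remaining equation that mentions X gives: branch(mk(A,A),branch(U,n,Y2),e) = branch(mk(B,e),branch(branch(L,0,3),n,branch(A,one,one)),e).
Bind L := times(mk(0,mk(B,e)),0); substituting into the one remaining equation that mentions L gives: branch(mk(A,A),branch(U,n,Y2),e) = branch(mk(B,e),branch(branch(times(mk(0,mk(B,e)),0),0,3),n,branch(A,one,one)),e). Substituting into the earlier binding gives T := times(mk(0,mk(B,e)),0).
Bind X2 := mk(e,3); no other remaining equation mentions X2.
Decompose branch/3: mk(A,A) = mk(B,e),  branch(U,n,Y2) = branch(branch(times(mk(0,mk(B,e)),0),0,3),n,branch(A,one,one)),  e = e.
Decompose mk/2: A = B,  A = e.
Bind A := B; substituting into the 2 remaining equations that mention A gives: B = e,  branch(U,n,Y2) = branch(branch(times(mk(0,mk(B,e)),0),0,3),n,branch(B,one,one)). Substituting into the earlier binding gives X := B.
Bind B := e; substituting into the one remaining equation that mentions B gives: branch(U,n,Y2) = branch(branch(times(mk(0,mk(e,e)),0),0,3),n,branch(e,one,one)). Substituting into the earlier bindings gives W := mk(0,mk(e,e)), T := times(mk(0,mk(e,e)),0), X := e, L := times(mk(0,mk(e,e)),0), A := e.
Decompose branch/3: U = branch(times(mk(0,mk(e,e)),0),0,3),  n = n,  Y2 = branch(e,one,one).
Bind U := branch(times(mk(0,mk(e,e)),0),0,3); no other remaining equation mentions U.
Delete trivial equation n = n.
Bind Y2 := branch(e,one,one); no other remaining equation mentions Y2.
Delete trivial equation e = e.
MGU = { W ↦ mk(0,mk(e,e)), T ↦ times(mk(0,mk(e,e)),0), X ↦ e, L ↦ times(mk(0,mk(e,e)),0), X2 ↦ mk(e,3), A ↦ e, B ↦ e, U ↦ branch(times(mk(0,mk(e,e)),0),0,3), Y2 ↦ branch(e,one,one) }, so L ↦ times(mk(0,mk(e,e)),0).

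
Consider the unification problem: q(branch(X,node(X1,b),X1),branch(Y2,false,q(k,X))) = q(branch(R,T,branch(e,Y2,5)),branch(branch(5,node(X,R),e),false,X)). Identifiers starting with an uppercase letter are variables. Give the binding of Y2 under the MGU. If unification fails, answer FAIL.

Decompose q/2: branch(X,node(X1,b),X1) = branch(R,T,branch(e,Y2,5)),  branch(Y2,false,q(k,X)) = branch(branch(5,node(X,R),e),false,X).
Decompose branch/3: X = R,  node(X1,b) = T,  X1 = branch(e,Y2,5).
Bind X := R; substituting into the one remaining equation that mentions X gives: branch(Y2,false,q(k,R)) = branch(branch(5,node(R,R),e),false,R).
Bind T := node(X1,b); no other remaining equation mentions T.
Bind X1 := branch(e,Y2,5); no other remaining equation mentions X1. Substituting into the earlier binding gives T := node(branch(e,Y2,5),b).
Decompose branch/3: Y2 = branch(5,node(R,R),e),  false = false,  q(k,R) = R.
Bind Y2 := branch(5,node(R,R),e); no other remaining equation mentions Y2. Substituting into the earlier bindings gives T := node(branch(e,branch(5,node(R,R),e),5),b), X1 := branch(e,branch(5,node(R,R),e),5).
Delete trivial equation false = false.
Occurs check fails: R occurs in q(k,R); the equation R = q(k,R) has no finite solution.

FAIL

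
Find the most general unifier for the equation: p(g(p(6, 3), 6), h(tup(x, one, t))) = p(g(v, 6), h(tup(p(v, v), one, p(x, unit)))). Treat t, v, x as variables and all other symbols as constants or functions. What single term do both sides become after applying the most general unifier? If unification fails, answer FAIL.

Decompose p/2: g(p(6, 3), 6) = g(v, 6),  h(tup(x, one, t)) = h(tup(p(v, v), one, p(x, unit))).
Decompose g/2: p(6, 3) = v,  6 = 6.
Bind v := p(6, 3); substituting into the one remaining equation that mentions v gives: h(tup(x, one, t)) = h(tup(p(p(6, 3), p(6, 3)), one, p(x, unit))).
Delete trivial equation 6 = 6.
Decompose h/1: tup(x, one, t) = tup(p(p(6, 3), p(6, 3)), one, p(x, unit)).
Decompose tup/3: x = p(p(6, 3), p(6, 3)),  one = one,  t = p(x, unit).
Bind x := p(p(6, 3), p(6, 3)); substituting into the one remaining equation that mentions x gives: t = p(p(p(6, 3), p(6, 3)), unit).
Delete trivial equation one = one.
Bind t := p(p(p(6, 3), p(6, 3)), unit).
Applying the MGU to either side gives p(g(p(6, 3), 6), h(tup(p(p(6, 3), p(6, 3)), one, p(p(p(6, 3), p(6, 3)), unit)))).

p(g(p(6, 3), 6), h(tup(p(p(6, 3), p(6, 3)), one, p(p(p(6, 3), p(6, 3)), unit))))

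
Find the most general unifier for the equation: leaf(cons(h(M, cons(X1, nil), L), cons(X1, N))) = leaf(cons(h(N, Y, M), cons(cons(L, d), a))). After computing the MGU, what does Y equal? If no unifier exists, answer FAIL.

Decompose leaf/1: cons(h(M, cons(X1, nil), L), cons(X1, N)) = cons(h(N, Y, M), cons(cons(L, d), a)).
Decompose cons/2: h(M, cons(X1, nil), L) = h(N, Y, M),  cons(X1, N) = cons(cons(L, d), a).
Decompose h/3: M = N,  cons(X1, nil) = Y,  L = M.
Bind M := N; substituting into the one remaining equation that mentions M gives: L = N.
Bind Y := cons(X1, nil); no other remaining equation mentions Y.
Bind L := N; substituting into the remaining equation gives: cons(X1, N) = cons(cons(N, d), a).
Decompose cons/2: X1 = cons(N, d),  N = a.
Bind X1 := cons(N, d); no other remaining equation mentions X1. Substituting into the earlier binding gives Y := cons(cons(N, d), nil).
Bind N := a. Substituting into the earlier bindings gives M := a, Y := cons(cons(a, d), nil), L := a, X1 := cons(a, d).
MGU = { M ↦ a, Y ↦ cons(cons(a, d), nil), L ↦ a, X1 ↦ cons(a, d), N ↦ a }, so Y ↦ cons(cons(a, d), nil).

cons(cons(a, d), nil)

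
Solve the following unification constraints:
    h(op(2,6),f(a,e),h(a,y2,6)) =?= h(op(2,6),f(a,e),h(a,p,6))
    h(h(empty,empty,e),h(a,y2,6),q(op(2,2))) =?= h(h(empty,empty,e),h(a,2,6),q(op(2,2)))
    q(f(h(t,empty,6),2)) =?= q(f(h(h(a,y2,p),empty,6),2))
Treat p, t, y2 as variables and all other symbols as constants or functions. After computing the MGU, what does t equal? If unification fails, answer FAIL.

Decompose h/3: op(2,6) =?= op(2,6),  f(a,e) =?= f(a,e),  h(a,y2,6) =?= h(a,p,6).
Delete trivial equation op(2,6) =?= op(2,6).
Delete trivial equation f(a,e) =?= f(a,e).
Decompose h/3: a =?= a,  y2 =?= p,  6 =?= 6.
Delete trivial equation a =?= a.
Bind y2 := p; substituting into the 2 remaining equations that mention y2 gives: h(h(empty,empty,e),h(a,p,6),q(op(2,2))) =?= h(h(empty,empty,e),h(a,2,6),q(op(2,2))),  q(f(h(t,empty,6),2)) =?= q(f(h(h(a,p,p),empty,6),2)).
Delete trivial equation 6 =?= 6.
Decompose h/3: h(empty,empty,e) =?= h(empty,empty,e),  h(a,p,6) =?= h(a,2,6),  q(op(2,2)) =?= q(op(2,2)).
Delete trivial equation h(empty,empty,e) =?= h(empty,empty,e).
Decompose h/3: a =?= a,  p =?= 2,  6 =?= 6.
Delete trivial equation a =?= a.
Bind p := 2; substituting into the one remaining equation that mentions p gives: q(f(h(t,empty,6),2)) =?= q(f(h(h(a,2,2),empty,6),2)). Substituting into the earlier binding gives y2 := 2.
Delete trivial equation 6 =?= 6.
Delete trivial equation q(op(2,2)) =?= q(op(2,2)).
Decompose q/1: f(h(t,empty,6),2) =?= f(h(h(a,2,2),empty,6),2).
Decompose f/2: h(t,empty,6) =?= h(h(a,2,2),empty,6),  2 =?= 2.
Decompose h/3: t =?= h(a,2,2),  empty =?= empty,  6 =?= 6.
Bind t := h(a,2,2); no other remaining equation mentions t.
Delete trivial equation empty =?= empty.
Delete trivial equation 6 =?= 6.
Delete trivial equation 2 =?= 2.
MGU = { y2 := 2, p := 2, t := h(a,2,2) }, so t := h(a,2,2).

h(a,2,2)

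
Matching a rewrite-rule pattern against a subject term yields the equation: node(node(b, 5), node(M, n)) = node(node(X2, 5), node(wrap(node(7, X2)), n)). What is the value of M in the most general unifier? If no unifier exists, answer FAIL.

Decompose node/2: node(b, 5) = node(X2, 5),  node(M, n) = node(wrap(node(7, X2)), n).
Decompose node/2: b = X2,  5 = 5.
Bind X2 := b; substituting into the one remaining equation that mentions X2 gives: node(M, n) = node(wrap(node(7, b)), n).
Delete trivial equation 5 = 5.
Decompose node/2: M = wrap(node(7, b)),  n = n.
Bind M := wrap(node(7, b)); no other remaining equation mentions M.
Delete trivial equation n = n.
MGU = { X2 -> b, M -> wrap(node(7, b)) }, so M -> wrap(node(7, b)).

wrap(node(7, b))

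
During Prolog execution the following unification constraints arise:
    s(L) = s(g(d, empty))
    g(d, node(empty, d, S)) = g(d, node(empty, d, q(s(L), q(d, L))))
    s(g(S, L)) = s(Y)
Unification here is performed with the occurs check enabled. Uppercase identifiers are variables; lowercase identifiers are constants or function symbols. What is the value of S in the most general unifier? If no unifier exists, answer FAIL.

q(s(g(d, empty)), q(d, g(d, empty)))

Decompose s/1: L = g(d, empty).
Bind L := g(d, empty); substituting into the remaining equations gives: g(d, node(empty, d, S)) = g(d, node(empty, d, q(s(g(d, empty)), q(d, g(d, empty))))),  s(g(S, g(d, empty))) = s(Y).
Decompose g/2: d = d,  node(empty, d, S) = node(empty, d, q(s(g(d, empty)), q(d, g(d, empty)))).
Delete trivial equation d = d.
Decompose node/3: empty = empty,  d = d,  S = q(s(g(d, empty)), q(d, g(d, empty))).
Delete trivial equation empty = empty.
Delete trivial equation d = d.
Bind S := q(s(g(d, empty)), q(d, g(d, empty))); substituting into the remaining equation gives: s(g(q(s(g(d, empty)), q(d, g(d, empty))), g(d, empty))) = s(Y).
Decompose s/1: g(q(s(g(d, empty)), q(d, g(d, empty))), g(d, empty)) = Y.
Bind Y := g(q(s(g(d, empty)), q(d, g(d, empty))), g(d, empty)).
MGU = { L -> g(d, empty), S -> q(s(g(d, empty)), q(d, g(d, empty))), Y -> g(q(s(g(d, empty)), q(d, g(d, empty))), g(d, empty)) }, so S -> q(s(g(d, empty)), q(d, g(d, empty))).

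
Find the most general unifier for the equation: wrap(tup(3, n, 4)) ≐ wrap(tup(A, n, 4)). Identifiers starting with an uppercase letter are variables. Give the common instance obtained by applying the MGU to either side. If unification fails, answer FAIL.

Decompose wrap/1: tup(3, n, 4) ≐ tup(A, n, 4).
Decompose tup/3: 3 ≐ A,  n ≐ n,  4 ≐ 4.
Bind A := 3; no other remaining equation mentions A.
Delete trivial equation n ≐ n.
Delete trivial equation 4 ≐ 4.
Applying the MGU to either side gives wrap(tup(3, n, 4)).

wrap(tup(3, n, 4))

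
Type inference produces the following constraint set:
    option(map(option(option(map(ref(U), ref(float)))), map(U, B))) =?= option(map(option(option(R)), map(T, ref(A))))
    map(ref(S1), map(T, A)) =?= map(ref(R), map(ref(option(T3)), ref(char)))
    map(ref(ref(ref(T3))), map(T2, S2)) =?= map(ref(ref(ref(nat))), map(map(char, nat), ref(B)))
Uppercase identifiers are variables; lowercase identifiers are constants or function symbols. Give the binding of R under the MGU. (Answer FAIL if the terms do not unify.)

Decompose option/1: map(option(option(map(ref(U), ref(float)))), map(U, B)) =?= map(option(option(R)), map(T, ref(A))).
Decompose map/2: option(option(map(ref(U), ref(float)))) =?= option(option(R)),  map(U, B) =?= map(T, ref(A)).
Decompose option/1: option(map(ref(U), ref(float))) =?= option(R).
Decompose option/1: map(ref(U), ref(float)) =?= R.
Bind R := map(ref(U), ref(float)); substituting into the one remaining equation that mentions R gives: map(ref(S1), map(T, A)) =?= map(ref(map(ref(U), ref(float))), map(ref(option(T3)), ref(char))).
Decompose map/2: U =?= T,  B =?= ref(A).
Bind U := T; substituting into the one remaining equation that mentions U gives: map(ref(S1), map(T, A)) =?= map(ref(map(ref(T), ref(float))), map(ref(option(T3)), ref(char))). Substituting into the earlier binding gives R := map(ref(T), ref(float)).
Bind B := ref(A); substituting into the one remaining equation that mentions B gives: map(ref(ref(ref(T3))), map(T2, S2)) =?= map(ref(ref(ref(nat))), map(map(char, nat), ref(ref(A)))).
Decompose map/2: ref(S1) =?= ref(map(ref(T), ref(float))),  map(T, A) =?= map(ref(option(T3)), ref(char)).
Decompose ref/1: S1 =?= map(ref(T), ref(float)).
Bind S1 := map(ref(T), ref(float)); no other remaining equation mentions S1.
Decompose map/2: T =?= ref(option(T3)),  A =?= ref(char).
Bind T := ref(option(T3)); no other remaining equation mentions T. Substituting into the earlier bindings gives R := map(ref(ref(option(T3))), ref(float)), U := ref(option(T3)), S1 := map(ref(ref(option(T3))), ref(float)).
Bind A := ref(char); substituting into the remaining equation gives: map(ref(ref(ref(T3))), map(T2, S2)) =?= map(ref(ref(ref(nat))), map(map(char, nat), ref(ref(ref(char))))). Substituting into the earlier binding gives B := ref(ref(char)).
Decompose map/2: ref(ref(ref(T3))) =?= ref(ref(ref(nat))),  map(T2, S2) =?= map(map(char, nat), ref(ref(ref(char)))).
Decompose ref/1: ref(ref(T3)) =?= ref(ref(nat)).
Decompose ref/1: ref(T3) =?= ref(nat).
Decompose ref/1: T3 =?= nat.
Bind T3 := nat; no other remaining equation mentions T3. Substituting into the earlier bindings gives R := map(ref(ref(option(nat))), ref(float)), U := ref(option(nat)), S1 := map(ref(ref(option(nat))), ref(float)), T := ref(option(nat)).
Decompose map/2: T2 =?= map(char, nat),  S2 =?= ref(ref(ref(char))).
Bind T2 := map(char, nat); no other remaining equation mentions T2.
Bind S2 := ref(ref(ref(char))).
MGU = { R -> map(ref(ref(option(nat))), ref(float)), U -> ref(option(nat)), B -> ref(ref(char)), S1 -> map(ref(ref(option(nat))), ref(float)), T -> ref(option(nat)), A -> ref(char), T3 -> nat, T2 -> map(char, nat), S2 -> ref(ref(ref(char))) }, so R -> map(ref(ref(option(nat))), ref(float)).

map(ref(ref(option(nat))), ref(float))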